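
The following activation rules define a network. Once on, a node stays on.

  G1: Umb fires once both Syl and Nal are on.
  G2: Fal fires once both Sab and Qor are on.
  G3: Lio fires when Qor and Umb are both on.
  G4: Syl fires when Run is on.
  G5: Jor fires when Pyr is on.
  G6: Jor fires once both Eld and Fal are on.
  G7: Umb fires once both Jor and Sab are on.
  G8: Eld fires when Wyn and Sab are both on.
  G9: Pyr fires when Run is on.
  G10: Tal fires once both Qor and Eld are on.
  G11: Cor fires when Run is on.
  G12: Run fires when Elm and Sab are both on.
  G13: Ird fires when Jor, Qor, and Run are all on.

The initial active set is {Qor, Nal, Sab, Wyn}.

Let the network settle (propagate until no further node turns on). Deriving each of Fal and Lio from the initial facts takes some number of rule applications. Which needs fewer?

Fal

Fal: Sab and Qor are on, so Fal fires (G2). [1 rule application]
Lio: G2: Sab and Qor on → Fal on. G8: Wyn and Sab on → Eld on. G6: Eld and Fal on → Jor on. G7: Jor and Sab on → Umb on. Qor and Umb are on, so Lio fires (G3). [5 rule applications]
Fal needs fewer.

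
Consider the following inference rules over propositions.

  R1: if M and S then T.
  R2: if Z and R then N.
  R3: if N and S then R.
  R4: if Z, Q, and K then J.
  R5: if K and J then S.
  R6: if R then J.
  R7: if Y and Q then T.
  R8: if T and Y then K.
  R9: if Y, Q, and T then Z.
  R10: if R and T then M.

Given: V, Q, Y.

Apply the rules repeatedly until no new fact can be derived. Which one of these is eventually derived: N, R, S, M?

From Y and Q, R7 gives T.
From Y, Q, and T, R9 gives Z.
From T and Y, R8 gives K.
Z, Q, and K hold, so J follows (R4).
K and J hold, so S follows (R5).
N would need Z and R (R2), but R is never established. R would need N and S (R3), but N is never established. M would need R and T (R10), but R is never established.

S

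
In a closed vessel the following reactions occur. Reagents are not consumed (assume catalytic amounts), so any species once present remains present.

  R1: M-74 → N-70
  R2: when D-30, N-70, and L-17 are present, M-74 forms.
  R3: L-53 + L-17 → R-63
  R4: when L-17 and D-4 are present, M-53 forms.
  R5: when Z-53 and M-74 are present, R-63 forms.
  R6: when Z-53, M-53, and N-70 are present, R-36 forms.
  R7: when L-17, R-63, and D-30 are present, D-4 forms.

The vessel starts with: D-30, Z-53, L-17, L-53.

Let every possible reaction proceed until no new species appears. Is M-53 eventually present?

Yes

L-53 and L-17 present → R-63 forms (R3).
L-17, R-63, and D-30 present → D-4 forms (R7).
L-17 and D-4 present → M-53 forms (R4).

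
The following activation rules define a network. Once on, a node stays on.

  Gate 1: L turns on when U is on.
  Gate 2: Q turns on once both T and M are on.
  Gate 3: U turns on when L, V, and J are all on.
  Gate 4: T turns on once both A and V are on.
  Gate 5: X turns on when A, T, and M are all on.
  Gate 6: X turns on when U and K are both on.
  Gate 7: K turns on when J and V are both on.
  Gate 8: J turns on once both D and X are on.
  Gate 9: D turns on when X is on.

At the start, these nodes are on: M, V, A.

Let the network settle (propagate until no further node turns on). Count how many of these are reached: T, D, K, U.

A and V are on, so T turns on (Gate 4).
Gate 5: A, T, and M on → X on.
X is on, so D turns on (Gate 9).
Gate 8: D and X on → J on.
J and V are on, so K turns on (Gate 7).
T: reached.
D: reached.
K: reached.
U would need L, V, and J (Gate 3), but L never turns on.
Reached: T, D, and K — 3 of the 4.

3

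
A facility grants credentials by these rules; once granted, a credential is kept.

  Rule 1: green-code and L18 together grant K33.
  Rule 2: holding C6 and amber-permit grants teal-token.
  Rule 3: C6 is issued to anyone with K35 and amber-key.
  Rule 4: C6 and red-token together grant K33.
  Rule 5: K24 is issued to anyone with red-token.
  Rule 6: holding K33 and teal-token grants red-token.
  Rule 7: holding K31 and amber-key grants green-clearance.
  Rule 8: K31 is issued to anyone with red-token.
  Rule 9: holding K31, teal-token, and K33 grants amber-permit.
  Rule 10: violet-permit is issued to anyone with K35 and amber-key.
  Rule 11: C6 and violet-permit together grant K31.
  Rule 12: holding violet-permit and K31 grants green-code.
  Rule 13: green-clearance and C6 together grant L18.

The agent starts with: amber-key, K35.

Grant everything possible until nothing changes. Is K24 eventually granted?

No

K24 would need red-token (Rule 5), but red-token is never granted.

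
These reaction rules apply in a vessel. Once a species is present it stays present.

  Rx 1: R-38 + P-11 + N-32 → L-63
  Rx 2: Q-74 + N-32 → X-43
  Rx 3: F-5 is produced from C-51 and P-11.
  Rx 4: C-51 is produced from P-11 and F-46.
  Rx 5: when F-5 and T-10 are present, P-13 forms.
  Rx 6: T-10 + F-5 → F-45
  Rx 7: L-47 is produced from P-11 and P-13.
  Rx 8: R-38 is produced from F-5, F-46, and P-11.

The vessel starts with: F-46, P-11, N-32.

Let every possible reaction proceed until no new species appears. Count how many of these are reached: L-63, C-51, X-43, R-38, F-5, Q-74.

4

P-11 and F-46 present → C-51 forms (Rx 4).
C-51 and P-11 present → F-5 forms (Rx 3).
F-5, F-46, and P-11 present → R-38 forms (Rx 8).
R-38, P-11, and N-32 present → L-63 forms (Rx 1).
L-63: reached.
C-51: reached.
X-43 would need Q-74 and N-32 (Rx 2), but Q-74 never forms.
R-38: reached.
F-5: reached.
No rule produces Q-74, and it is not given.
Reached: L-63, C-51, R-38, and F-5 — 4 of the 6.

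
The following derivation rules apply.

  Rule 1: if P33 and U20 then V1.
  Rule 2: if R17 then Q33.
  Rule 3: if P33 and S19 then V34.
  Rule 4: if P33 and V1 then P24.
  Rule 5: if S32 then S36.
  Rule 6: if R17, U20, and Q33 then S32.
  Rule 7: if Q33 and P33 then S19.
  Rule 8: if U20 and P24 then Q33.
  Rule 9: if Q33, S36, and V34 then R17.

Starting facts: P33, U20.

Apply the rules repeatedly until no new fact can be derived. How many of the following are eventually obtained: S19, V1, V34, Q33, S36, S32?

4

From P33 and U20, Rule 1 gives V1.
From P33 and V1, Rule 4 gives P24.
U20 and P24 hold, so Q33 follows (Rule 8).
From Q33 and P33, Rule 7 gives S19.
P33 and S19 hold, so V34 follows (Rule 3).
S19: reached.
V1: reached.
V34: reached.
Q33: reached.
S36 would need S32 (Rule 5), but S32 is never established.
S32 would need R17, U20, and Q33 (Rule 6), but R17 is never established.
Reached: S19, V1, V34, and Q33 — 4 of the 6.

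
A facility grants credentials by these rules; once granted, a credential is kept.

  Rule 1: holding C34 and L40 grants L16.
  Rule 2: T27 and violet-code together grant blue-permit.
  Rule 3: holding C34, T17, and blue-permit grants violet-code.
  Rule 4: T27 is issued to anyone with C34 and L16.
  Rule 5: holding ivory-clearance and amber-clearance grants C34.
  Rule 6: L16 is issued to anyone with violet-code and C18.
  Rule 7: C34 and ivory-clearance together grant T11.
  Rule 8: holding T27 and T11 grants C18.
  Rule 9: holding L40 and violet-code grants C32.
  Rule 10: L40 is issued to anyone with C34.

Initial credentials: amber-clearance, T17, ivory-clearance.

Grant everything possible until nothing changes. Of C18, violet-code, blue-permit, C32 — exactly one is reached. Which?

Holding ivory-clearance and amber-clearance grants C34 (Rule 5).
Holding C34 grants L40 (Rule 10).
Holding C34 and ivory-clearance grants T11 (Rule 7).
Holding C34 and L40 grants L16 (Rule 1).
Holding C34 and L16 grants T27 (Rule 4).
Holding T27 and T11 grants C18 (Rule 8).
violet-code would need C34, T17, and blue-permit (Rule 3), but blue-permit is never granted. C32 would need L40 and violet-code (Rule 9), but violet-code is never granted. blue-permit would need T27 and violet-code (Rule 2), but violet-code is never granted.

C18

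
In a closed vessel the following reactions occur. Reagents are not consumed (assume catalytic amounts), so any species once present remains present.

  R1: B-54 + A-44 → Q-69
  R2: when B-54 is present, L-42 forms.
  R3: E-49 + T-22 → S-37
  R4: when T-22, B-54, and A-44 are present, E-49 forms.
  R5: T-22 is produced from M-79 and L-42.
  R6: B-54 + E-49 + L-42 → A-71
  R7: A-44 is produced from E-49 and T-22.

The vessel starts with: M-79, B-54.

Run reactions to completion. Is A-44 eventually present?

A-44 would need E-49 and T-22 (R7), but E-49 never forms.

No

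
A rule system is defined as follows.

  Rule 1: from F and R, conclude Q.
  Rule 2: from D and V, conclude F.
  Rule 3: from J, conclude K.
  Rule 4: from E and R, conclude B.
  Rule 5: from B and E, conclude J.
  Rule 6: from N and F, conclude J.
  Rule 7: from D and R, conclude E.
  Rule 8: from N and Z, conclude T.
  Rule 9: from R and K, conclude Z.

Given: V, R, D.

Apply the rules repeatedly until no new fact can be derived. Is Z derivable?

From D and R, Rule 7 gives E.
From E and R, Rule 4 gives B.
B and E hold, so J follows (Rule 5).
From J, Rule 3 gives K.
From R and K, Rule 9 gives Z.

Yes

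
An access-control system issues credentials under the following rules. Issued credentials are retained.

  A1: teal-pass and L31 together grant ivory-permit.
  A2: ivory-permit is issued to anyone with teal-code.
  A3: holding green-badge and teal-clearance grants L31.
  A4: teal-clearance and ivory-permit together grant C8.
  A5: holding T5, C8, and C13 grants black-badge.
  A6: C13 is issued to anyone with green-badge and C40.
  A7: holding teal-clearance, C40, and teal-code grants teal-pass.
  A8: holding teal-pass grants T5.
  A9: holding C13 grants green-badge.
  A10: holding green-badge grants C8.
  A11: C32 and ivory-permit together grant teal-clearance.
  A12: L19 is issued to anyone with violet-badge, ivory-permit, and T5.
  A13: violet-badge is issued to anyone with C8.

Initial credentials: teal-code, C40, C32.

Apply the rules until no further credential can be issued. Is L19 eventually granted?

Yes

Holding teal-code grants ivory-permit (A2).
Holding C32 and ivory-permit grants teal-clearance (A11).
Holding teal-clearance, C40, and teal-code grants teal-pass (A7).
Holding teal-clearance and ivory-permit grants C8 (A4).
Holding C8 grants violet-badge (A13).
Holding teal-pass grants T5 (A8).
Holding violet-badge, ivory-permit, and T5 grants L19 (A12).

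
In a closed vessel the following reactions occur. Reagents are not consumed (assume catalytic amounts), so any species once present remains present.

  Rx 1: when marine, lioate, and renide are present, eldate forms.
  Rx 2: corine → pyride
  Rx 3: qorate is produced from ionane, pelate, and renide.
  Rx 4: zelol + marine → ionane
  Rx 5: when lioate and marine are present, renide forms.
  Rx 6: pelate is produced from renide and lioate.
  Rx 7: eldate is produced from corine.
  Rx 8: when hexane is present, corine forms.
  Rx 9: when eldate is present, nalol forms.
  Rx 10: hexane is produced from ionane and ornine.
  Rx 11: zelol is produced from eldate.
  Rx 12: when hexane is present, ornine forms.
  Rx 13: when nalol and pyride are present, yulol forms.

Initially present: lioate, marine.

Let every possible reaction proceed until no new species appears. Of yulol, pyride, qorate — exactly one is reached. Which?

qorate

lioate and marine present → renide forms (Rx 5).
marine, lioate, and renide present → eldate forms (Rx 1).
renide and lioate present → pelate forms (Rx 6).
eldate present → zelol forms (Rx 11).
zelol and marine present → ionane forms (Rx 4).
ionane, pelate, and renide present → qorate forms (Rx 3).
yulol would need nalol and pyride (Rx 13), but pyride never forms. pyride would need corine (Rx 2), but corine never forms.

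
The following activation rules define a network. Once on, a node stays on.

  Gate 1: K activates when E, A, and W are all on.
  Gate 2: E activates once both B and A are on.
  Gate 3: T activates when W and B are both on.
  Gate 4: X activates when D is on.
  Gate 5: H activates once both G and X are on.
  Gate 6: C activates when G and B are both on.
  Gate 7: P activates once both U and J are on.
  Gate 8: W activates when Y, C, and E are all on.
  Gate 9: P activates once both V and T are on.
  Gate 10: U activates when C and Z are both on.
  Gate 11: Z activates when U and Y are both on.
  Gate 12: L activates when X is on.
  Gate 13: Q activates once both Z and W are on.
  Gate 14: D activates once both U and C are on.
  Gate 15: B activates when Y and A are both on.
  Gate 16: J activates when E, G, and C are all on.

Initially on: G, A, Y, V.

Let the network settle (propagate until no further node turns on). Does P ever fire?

Yes

Y and A are on, so B activates (Gate 15).
Gate 2: B and A on → E on.
Gate 6: G and B on → C on.
Gate 8: Y, C, and E on → W on.
W and B are on, so T activates (Gate 3).
V and T are on, so P activates (Gate 9).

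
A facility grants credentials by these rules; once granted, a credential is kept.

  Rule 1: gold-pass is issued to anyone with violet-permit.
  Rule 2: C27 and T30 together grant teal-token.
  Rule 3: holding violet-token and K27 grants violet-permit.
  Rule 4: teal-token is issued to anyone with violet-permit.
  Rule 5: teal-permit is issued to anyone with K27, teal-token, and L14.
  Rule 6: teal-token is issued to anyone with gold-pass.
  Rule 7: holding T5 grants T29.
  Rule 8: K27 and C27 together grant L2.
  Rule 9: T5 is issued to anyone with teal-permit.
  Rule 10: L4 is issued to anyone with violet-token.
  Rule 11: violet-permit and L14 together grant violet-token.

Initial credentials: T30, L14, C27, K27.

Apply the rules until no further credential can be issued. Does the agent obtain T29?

Yes

Holding C27 and T30 grants teal-token (Rule 2).
Holding K27, teal-token, and L14 grants teal-permit (Rule 5).
Holding teal-permit grants T5 (Rule 9).
Holding T5 grants T29 (Rule 7).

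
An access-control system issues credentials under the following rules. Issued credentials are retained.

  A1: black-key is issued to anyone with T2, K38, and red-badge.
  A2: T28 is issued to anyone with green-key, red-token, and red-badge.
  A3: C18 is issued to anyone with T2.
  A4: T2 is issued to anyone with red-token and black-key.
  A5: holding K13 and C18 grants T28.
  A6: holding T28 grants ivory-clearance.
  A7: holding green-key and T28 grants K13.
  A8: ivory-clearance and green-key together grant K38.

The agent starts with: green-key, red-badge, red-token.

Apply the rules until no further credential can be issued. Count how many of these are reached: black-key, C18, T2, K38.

Holding green-key, red-token, and red-badge grants T28 (A2).
Holding T28 grants ivory-clearance (A6).
Holding ivory-clearance and green-key grants K38 (A8).
black-key would need T2, K38, and red-badge (A1), but T2 is never granted.
C18 would need T2 (A3), but T2 is never granted.
T2 would need red-token and black-key (A4), but black-key is never granted.
K38: reached.
Reached: K38 — 1 of the 4.

1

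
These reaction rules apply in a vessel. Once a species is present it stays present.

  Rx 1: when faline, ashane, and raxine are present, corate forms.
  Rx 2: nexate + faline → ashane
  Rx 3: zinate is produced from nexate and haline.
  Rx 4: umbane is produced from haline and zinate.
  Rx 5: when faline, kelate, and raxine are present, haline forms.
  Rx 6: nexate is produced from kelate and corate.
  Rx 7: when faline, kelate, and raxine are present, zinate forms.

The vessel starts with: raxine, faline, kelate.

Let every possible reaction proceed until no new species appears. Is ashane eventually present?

No

ashane would need nexate and faline (Rx 2), but nexate never forms.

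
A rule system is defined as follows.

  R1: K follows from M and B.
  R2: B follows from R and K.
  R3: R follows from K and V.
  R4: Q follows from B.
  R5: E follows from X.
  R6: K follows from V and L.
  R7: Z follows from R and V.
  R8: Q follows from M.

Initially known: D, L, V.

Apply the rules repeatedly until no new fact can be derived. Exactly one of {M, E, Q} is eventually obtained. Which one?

Q

V and L hold, so K follows (R6).
From K and V, R3 gives R.
R and K hold, so B follows (R2).
From B, R4 gives Q.
E would need X (R5), but X is never established. No rule produces M, and it is not given.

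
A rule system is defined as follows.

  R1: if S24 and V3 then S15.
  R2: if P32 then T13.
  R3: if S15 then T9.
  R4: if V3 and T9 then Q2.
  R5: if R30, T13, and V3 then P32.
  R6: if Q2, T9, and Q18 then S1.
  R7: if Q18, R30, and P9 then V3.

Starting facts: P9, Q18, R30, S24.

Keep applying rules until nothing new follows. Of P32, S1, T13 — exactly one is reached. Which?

Q18, R30, and P9 hold, so V3 follows (R7).
S24 and V3 hold, so S15 follows (R1).
S15 holds, so T9 follows (R3).
V3 and T9 hold, so Q2 follows (R4).
From Q2, T9, and Q18, R6 gives S1.
T13 would need P32 (R2), but P32 is never established. P32 would need R30, T13, and V3 (R5), but T13 is never established.

S1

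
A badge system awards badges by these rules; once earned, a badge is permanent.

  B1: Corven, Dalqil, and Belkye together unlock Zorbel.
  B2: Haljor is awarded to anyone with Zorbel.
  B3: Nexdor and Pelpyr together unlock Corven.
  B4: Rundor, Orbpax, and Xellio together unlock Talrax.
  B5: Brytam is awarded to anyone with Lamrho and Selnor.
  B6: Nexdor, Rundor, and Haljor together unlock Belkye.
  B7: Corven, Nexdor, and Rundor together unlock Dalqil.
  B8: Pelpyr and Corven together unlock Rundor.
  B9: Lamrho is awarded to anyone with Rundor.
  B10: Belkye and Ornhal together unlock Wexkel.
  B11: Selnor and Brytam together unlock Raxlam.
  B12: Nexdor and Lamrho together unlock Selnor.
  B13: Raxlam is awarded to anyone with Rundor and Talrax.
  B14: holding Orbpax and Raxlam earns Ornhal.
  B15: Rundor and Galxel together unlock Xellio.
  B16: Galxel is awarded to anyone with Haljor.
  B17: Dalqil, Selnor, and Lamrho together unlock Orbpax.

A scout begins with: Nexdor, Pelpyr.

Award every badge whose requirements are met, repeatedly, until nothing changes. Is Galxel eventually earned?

Galxel would need Haljor (B16), but Haljor is never earned.

No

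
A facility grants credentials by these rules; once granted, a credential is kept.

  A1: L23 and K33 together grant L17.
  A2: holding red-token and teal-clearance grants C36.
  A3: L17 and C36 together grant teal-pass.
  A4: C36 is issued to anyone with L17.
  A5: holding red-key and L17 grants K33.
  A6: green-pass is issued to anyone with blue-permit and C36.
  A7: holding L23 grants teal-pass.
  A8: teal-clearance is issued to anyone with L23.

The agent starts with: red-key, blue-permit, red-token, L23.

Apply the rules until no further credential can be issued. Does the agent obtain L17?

No

L17 would need L23 and K33 (A1), but K33 is never granted.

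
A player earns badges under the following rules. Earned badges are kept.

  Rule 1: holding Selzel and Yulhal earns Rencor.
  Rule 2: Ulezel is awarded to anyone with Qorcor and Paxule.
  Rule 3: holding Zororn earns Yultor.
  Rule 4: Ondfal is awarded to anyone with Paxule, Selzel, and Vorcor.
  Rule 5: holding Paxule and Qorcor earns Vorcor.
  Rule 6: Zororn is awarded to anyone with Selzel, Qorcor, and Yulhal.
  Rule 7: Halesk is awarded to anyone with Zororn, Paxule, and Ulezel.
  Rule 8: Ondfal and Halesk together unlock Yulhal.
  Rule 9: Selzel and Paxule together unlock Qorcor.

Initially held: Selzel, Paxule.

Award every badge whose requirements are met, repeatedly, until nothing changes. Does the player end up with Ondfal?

With Selzel and Paxule, Qorcor is earned (Rule 9).
With Paxule and Qorcor, Vorcor is earned (Rule 5).
With Paxule, Selzel, and Vorcor, Ondfal is earned (Rule 4).

Yes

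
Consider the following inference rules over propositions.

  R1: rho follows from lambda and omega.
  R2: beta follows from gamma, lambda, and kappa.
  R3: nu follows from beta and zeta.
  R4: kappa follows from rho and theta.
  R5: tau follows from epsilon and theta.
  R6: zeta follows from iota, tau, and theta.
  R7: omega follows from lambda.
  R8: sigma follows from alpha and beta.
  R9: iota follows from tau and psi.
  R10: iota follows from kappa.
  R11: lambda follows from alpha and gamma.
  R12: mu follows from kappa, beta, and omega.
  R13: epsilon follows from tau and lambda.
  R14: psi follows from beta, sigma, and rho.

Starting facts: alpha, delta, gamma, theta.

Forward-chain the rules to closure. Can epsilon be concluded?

No

epsilon would need tau and lambda (R13), but tau is never established.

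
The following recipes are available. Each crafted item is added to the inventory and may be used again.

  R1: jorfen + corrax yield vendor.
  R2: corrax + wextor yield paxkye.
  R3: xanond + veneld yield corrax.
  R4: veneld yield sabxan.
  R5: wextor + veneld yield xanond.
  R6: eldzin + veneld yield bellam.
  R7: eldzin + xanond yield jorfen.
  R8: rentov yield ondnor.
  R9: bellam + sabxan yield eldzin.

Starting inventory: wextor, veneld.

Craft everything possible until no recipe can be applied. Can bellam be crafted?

bellam would need eldzin and veneld (R6), but eldzin is never obtained.

No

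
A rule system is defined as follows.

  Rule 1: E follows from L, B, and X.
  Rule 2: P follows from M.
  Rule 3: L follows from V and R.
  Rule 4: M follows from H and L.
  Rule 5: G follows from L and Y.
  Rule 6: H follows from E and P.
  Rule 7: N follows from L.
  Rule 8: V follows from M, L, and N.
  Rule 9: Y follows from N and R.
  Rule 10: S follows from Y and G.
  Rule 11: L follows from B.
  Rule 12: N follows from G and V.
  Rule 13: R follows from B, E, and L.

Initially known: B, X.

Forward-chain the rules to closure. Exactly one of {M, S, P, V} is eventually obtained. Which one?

S

From B, Rule 11 gives L.
From L, B, and X, Rule 1 gives E.
L holds, so N follows (Rule 7).
From B, E, and L, Rule 13 gives R.
From N and R, Rule 9 gives Y.
L and Y hold, so G follows (Rule 5).
Y and G hold, so S follows (Rule 10).
P would need M (Rule 2), but M is never established. V would need M, L, and N (Rule 8), but M is never established. M would need H and L (Rule 4), but H is never established.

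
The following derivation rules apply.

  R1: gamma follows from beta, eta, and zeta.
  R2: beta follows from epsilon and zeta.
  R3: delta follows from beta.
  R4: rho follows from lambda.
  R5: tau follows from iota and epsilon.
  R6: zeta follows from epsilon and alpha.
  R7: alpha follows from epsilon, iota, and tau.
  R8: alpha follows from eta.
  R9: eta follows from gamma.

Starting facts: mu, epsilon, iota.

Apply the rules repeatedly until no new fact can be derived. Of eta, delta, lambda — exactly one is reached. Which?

From iota and epsilon, R5 gives tau.
From epsilon, iota, and tau, R7 gives alpha.
From epsilon and alpha, R6 gives zeta.
epsilon and zeta hold, so beta follows (R2).
From beta, R3 gives delta.
No rule produces lambda, and it is not given. eta would need gamma (R9), but gamma is never established.

delta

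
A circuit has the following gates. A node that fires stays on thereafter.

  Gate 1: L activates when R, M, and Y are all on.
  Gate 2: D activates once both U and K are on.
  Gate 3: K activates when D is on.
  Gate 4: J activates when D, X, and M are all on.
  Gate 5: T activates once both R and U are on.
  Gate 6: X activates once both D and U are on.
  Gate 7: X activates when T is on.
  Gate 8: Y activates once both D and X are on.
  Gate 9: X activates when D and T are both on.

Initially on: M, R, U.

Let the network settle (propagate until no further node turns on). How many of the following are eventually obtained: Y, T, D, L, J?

Gate 5: R and U on → T on.
Y would need D and X (Gate 8), but D never turns on.
T: reached.
D would need U and K (Gate 2), but K never turns on.
L would need R, M, and Y (Gate 1), but Y never turns on.
J would need D, X, and M (Gate 4), but D never turns on.
Reached: T — 1 of the 5.

1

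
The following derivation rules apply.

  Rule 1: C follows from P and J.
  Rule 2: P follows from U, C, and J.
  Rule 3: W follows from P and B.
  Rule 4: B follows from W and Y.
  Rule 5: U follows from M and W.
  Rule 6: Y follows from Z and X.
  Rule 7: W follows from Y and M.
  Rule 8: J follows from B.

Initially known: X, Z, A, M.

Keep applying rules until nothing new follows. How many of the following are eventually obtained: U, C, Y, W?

From Z and X, Rule 6 gives Y.
Y and M hold, so W follows (Rule 7).
From M and W, Rule 5 gives U.
U: reached.
C would need P and J (Rule 1), but P is never established.
Y: reached.
W: reached.
Reached: U, Y, and W — 3 of the 4.

3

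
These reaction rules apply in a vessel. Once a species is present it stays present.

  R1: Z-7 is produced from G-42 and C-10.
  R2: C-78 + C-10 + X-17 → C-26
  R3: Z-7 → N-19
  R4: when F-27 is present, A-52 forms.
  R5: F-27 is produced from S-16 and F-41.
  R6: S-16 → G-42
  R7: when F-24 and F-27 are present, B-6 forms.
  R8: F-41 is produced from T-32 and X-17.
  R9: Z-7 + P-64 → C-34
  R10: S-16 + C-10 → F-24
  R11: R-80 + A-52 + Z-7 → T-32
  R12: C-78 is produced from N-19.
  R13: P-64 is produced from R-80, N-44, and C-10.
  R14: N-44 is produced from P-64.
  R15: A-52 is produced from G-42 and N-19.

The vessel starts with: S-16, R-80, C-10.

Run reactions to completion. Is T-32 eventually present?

S-16 present → G-42 forms (R6).
G-42 and C-10 present → Z-7 forms (R1).
Z-7 present → N-19 forms (R3).
G-42 and N-19 present → A-52 forms (R15).
R-80, A-52, and Z-7 present → T-32 forms (R11).

Yes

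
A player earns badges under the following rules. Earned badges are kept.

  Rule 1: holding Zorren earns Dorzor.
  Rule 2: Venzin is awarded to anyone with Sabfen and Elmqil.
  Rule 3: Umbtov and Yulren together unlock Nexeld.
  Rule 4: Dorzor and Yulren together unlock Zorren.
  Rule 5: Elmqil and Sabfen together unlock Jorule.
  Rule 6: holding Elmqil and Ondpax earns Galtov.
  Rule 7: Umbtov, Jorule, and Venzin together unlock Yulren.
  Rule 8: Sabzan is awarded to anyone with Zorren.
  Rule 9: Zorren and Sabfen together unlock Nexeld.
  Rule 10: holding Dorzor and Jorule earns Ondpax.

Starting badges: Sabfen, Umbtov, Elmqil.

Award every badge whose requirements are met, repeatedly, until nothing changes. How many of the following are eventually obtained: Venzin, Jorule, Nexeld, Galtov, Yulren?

With Sabfen and Elmqil, Venzin is earned (Rule 2).
With Elmqil and Sabfen, Jorule is earned (Rule 5).
With Umbtov, Jorule, and Venzin, Yulren is earned (Rule 7).
With Umbtov and Yulren, Nexeld is earned (Rule 3).
Venzin: reached.
Jorule: reached.
Nexeld: reached.
Galtov would need Elmqil and Ondpax (Rule 6), but Ondpax is never earned.
Yulren: reached.
Reached: Venzin, Jorule, Nexeld, and Yulren — 4 of the 5.

4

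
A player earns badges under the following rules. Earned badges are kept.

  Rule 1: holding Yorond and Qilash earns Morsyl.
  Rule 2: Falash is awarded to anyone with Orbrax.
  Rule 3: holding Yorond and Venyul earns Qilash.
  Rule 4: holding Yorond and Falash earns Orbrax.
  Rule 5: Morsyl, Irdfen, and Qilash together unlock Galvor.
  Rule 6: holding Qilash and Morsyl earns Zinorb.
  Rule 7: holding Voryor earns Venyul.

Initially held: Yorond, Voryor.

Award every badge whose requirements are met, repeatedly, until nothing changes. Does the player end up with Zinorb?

Yes

With Voryor, Venyul is earned (Rule 7).
With Yorond and Venyul, Qilash is earned (Rule 3).
With Yorond and Qilash, Morsyl is earned (Rule 1).
With Qilash and Morsyl, Zinorb is earned (Rule 6).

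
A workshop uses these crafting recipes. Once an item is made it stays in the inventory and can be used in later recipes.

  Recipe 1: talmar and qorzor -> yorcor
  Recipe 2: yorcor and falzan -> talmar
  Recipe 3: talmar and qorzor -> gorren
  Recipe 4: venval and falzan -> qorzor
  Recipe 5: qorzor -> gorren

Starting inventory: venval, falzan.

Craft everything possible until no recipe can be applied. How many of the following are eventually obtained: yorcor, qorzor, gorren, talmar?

2

Using Recipe 4, venval and falzan make qorzor.
Using Recipe 5, qorzor makes gorren.
yorcor would need talmar and qorzor (Recipe 1), but talmar is never obtained.
qorzor: reached.
gorren: reached.
talmar would need yorcor and falzan (Recipe 2), but yorcor is never obtained.
Reached: qorzor and gorren — 2 of the 4.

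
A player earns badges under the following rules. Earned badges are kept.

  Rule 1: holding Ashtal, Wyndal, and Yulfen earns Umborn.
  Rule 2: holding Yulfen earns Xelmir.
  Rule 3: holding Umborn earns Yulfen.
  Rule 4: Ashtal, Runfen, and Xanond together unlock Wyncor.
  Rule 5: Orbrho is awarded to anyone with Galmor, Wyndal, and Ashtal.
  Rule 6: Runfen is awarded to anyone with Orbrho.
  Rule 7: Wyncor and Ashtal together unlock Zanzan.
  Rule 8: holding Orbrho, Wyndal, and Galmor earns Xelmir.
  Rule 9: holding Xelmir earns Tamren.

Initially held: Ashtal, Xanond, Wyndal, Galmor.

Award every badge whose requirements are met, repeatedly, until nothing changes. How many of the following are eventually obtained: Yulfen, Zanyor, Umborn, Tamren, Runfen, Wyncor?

3

With Galmor, Wyndal, and Ashtal, Orbrho is earned (Rule 5).
With Orbrho, Wyndal, and Galmor, Xelmir is earned (Rule 8).
With Orbrho, Runfen is earned (Rule 6).
With Ashtal, Runfen, and Xanond, Wyncor is earned (Rule 4).
With Xelmir, Tamren is earned (Rule 9).
Yulfen would need Umborn (Rule 3), but Umborn is never earned.
No rule produces Zanyor, and it is not given.
Umborn would need Ashtal, Wyndal, and Yulfen (Rule 1), but Yulfen is never earned.
Tamren: reached.
Runfen: reached.
Wyncor: reached.
Reached: Tamren, Runfen, and Wyncor — 3 of the 6.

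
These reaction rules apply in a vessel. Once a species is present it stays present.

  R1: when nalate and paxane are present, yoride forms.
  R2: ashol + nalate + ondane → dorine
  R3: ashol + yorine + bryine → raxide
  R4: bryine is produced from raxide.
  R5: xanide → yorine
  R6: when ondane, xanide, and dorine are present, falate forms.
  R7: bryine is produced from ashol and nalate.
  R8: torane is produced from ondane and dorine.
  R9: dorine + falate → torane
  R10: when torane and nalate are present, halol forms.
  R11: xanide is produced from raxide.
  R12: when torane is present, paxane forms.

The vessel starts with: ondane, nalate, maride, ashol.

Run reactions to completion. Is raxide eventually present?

raxide would need ashol, yorine, and bryine (R3), but yorine never forms.

No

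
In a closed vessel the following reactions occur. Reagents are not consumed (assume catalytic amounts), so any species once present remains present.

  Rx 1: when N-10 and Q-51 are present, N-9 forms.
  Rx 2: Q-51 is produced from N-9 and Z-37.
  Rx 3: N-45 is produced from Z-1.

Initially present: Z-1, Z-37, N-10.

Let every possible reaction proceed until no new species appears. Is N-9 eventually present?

No

N-9 would need N-10 and Q-51 (Rx 1), but Q-51 never forms.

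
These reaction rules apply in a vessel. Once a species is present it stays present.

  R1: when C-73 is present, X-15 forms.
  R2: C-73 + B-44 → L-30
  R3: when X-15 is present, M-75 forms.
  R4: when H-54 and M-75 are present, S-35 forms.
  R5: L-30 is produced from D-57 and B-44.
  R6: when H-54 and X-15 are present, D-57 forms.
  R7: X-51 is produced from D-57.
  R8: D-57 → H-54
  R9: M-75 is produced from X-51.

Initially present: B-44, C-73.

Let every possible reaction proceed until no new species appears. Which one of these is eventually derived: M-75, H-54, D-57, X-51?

M-75

C-73 present → X-15 forms (R1).
X-15 present → M-75 forms (R3).
H-54 would need D-57 (R8), but D-57 never forms. X-51 would need D-57 (R7), but D-57 never forms. D-57 would need H-54 and X-15 (R6), but H-54 never forms.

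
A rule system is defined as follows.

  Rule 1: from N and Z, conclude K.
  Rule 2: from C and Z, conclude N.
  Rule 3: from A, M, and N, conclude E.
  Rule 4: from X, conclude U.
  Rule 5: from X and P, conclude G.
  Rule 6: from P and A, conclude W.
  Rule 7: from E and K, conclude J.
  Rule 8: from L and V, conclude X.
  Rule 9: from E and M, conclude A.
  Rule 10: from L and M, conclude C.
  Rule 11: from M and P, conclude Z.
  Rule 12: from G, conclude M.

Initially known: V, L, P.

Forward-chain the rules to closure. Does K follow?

Yes

L and V hold, so X follows (Rule 8).
X and P hold, so G follows (Rule 5).
From G, Rule 12 gives M.
M and P hold, so Z follows (Rule 11).
From L and M, Rule 10 gives C.
From C and Z, Rule 2 gives N.
N and Z hold, so K follows (Rule 1).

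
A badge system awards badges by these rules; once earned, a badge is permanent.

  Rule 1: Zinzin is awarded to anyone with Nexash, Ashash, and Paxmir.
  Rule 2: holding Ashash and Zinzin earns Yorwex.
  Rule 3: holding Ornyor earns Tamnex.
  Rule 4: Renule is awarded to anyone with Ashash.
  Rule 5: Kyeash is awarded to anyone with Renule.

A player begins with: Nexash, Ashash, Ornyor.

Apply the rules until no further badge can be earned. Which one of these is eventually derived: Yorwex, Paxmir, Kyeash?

With Ashash, Renule is earned (Rule 4).
With Renule, Kyeash is earned (Rule 5).
Yorwex would need Ashash and Zinzin (Rule 2), but Zinzin is never earned. No rule produces Paxmir, and it is not given.

Kyeash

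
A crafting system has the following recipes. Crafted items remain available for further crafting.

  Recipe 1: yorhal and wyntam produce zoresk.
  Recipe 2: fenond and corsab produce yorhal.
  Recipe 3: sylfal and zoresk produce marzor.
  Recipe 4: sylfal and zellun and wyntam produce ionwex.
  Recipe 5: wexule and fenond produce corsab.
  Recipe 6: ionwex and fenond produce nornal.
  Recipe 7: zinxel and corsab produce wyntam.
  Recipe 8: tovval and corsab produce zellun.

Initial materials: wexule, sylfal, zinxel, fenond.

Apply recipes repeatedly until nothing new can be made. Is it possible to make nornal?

nornal would need ionwex and fenond (Recipe 6), but ionwex is never obtained.

No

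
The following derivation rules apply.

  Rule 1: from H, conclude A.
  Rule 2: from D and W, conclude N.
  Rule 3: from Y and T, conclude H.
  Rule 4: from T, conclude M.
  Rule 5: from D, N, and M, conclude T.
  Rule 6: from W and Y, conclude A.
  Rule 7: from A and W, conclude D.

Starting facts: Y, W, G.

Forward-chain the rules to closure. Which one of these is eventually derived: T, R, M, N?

W and Y hold, so A follows (Rule 6).
A and W hold, so D follows (Rule 7).
From D and W, Rule 2 gives N.
No rule produces R, and it is not given. M would need T (Rule 4), but T is never established. T would need D, N, and M (Rule 5), but M is never established.

N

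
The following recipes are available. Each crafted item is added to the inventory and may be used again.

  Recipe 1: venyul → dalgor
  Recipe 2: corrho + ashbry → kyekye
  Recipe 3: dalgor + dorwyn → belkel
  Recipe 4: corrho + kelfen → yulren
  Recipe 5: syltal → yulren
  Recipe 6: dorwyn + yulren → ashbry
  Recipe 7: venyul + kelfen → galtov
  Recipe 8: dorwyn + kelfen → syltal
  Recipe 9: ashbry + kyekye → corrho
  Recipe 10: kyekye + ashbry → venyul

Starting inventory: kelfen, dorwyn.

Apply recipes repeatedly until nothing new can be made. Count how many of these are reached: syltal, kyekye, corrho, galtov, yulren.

2

Using Recipe 8, dorwyn and kelfen make syltal.
Using Recipe 5, syltal makes yulren.
syltal: reached.
kyekye would need corrho and ashbry (Recipe 2), but corrho is never obtained.
corrho would need ashbry and kyekye (Recipe 9), but kyekye is never obtained.
galtov would need venyul and kelfen (Recipe 7), but venyul is never obtained.
yulren: reached.
Reached: syltal and yulren — 2 of the 5.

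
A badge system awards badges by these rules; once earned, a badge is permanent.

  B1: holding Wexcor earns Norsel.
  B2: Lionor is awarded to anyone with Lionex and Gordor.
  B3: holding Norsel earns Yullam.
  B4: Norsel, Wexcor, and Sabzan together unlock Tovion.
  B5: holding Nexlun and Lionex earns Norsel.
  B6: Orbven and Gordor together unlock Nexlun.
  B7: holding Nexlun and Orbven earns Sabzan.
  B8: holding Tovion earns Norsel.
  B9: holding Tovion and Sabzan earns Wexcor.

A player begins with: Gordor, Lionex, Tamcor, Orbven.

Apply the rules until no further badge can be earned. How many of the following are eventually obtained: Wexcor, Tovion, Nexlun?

With Orbven and Gordor, Nexlun is earned (B6).
Wexcor would need Tovion and Sabzan (B9), but Tovion is never earned.
Tovion would need Norsel, Wexcor, and Sabzan (B4), but Wexcor is never earned.
Nexlun: reached.
Reached: Nexlun — 1 of the 3.

1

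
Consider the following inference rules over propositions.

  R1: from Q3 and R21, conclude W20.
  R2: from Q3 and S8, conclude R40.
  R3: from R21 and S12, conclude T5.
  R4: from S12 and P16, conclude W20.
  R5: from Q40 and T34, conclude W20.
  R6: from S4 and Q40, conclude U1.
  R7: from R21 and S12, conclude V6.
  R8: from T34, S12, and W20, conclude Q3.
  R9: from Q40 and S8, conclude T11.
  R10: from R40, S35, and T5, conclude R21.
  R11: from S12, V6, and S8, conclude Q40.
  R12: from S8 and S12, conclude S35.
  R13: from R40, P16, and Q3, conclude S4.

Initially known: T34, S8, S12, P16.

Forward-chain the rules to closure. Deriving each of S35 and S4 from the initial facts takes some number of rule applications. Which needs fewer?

S35

S35: From S8 and S12, R12 gives S35. [1 rule application]
S4: S12 and P16 hold, so W20 follows (R4). From T34, S12, and W20, R8 gives Q3. From Q3 and S8, R2 gives R40. From R40, P16, and Q3, R13 gives S4. [4 rule applications]
S35 needs fewer.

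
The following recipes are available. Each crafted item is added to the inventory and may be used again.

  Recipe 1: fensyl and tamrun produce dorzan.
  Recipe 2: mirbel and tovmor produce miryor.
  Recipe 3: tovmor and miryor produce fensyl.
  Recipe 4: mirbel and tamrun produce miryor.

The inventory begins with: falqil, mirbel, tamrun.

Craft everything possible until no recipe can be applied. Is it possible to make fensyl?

No

fensyl would need tovmor and miryor (Recipe 3), but tovmor is never obtained.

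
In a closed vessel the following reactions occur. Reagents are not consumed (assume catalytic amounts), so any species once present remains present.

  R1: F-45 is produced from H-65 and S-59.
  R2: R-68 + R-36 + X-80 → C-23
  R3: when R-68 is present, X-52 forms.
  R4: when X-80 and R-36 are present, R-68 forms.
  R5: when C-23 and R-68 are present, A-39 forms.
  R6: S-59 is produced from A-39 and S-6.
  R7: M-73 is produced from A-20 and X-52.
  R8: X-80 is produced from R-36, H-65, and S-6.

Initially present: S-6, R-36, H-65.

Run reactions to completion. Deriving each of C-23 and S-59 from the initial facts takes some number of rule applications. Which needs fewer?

C-23

C-23: R-36, H-65, and S-6 present → X-80 forms (R8). X-80 and R-36 present → R-68 forms (R4). R-68, R-36, and X-80 present → C-23 forms (R2). [3 rule applications]
S-59: R-36, H-65, and S-6 present → X-80 forms (R8). X-80 and R-36 present → R-68 forms (R4). R-68, R-36, and X-80 present → C-23 forms (R2). C-23 and R-68 present → A-39 forms (R5). A-39 and S-6 present → S-59 forms (R6). [5 rule applications]
C-23 needs fewer.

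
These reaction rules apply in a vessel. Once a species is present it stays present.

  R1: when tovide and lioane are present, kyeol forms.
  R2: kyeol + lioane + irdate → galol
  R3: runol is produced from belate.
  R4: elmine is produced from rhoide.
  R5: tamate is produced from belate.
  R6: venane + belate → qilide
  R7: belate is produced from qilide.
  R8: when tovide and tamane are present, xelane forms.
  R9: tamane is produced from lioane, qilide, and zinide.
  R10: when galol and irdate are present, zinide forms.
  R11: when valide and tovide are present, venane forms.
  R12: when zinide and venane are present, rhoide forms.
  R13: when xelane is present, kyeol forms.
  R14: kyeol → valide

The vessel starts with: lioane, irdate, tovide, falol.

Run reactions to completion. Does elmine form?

Yes

tovide and lioane present → kyeol forms (R1).
kyeol, lioane, and irdate present → galol forms (R2).
kyeol present → valide forms (R14).
valide and tovide present → venane forms (R11).
galol and irdate present → zinide forms (R10).
zinide and venane present → rhoide forms (R12).
rhoide present → elmine forms (R4).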